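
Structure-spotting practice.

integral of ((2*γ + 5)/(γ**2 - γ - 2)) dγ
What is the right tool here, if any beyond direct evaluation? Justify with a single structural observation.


Verdict: partial fractions — each factor of γ**2 - γ - 2 owns one elementary piece of the integrand — separate them and integrate piecewise.


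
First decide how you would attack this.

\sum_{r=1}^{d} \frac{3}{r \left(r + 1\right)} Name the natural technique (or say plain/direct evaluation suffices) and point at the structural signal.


Method: telescoping — after splitting \frac{3}{r \left(r + 1\right)} into partial fractions, the pieces are shifted copies of one function and cancel telescopically.


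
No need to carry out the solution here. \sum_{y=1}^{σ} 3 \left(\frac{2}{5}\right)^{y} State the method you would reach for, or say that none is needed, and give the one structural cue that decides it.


Verdict: the geometric series formula — each summand is the previous one scaled by \frac{2}{5}; that constant multiplier is itself the geometric structure.


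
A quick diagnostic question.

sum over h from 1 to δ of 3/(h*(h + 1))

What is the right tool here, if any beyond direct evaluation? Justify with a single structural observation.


Method: telescoping — the denominator's roots in 3/(h*(h + 1)) sit an integer apart: decomposition produces a self-cancelling chain.


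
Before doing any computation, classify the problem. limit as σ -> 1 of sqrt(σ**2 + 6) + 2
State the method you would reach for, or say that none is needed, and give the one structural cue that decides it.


Best approach: no special technique — no vanishing denominator and no indeterminate clash at the point — evaluation is immediate.


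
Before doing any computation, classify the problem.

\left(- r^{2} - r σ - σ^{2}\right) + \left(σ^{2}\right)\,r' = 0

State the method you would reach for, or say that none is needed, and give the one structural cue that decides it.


Diagnosis: the homogeneous substitution — solved for the derivative, the right side is unchanged under scaling σ and r together — it depends only on the ratio r/σ, so substitute a single ratio variable.


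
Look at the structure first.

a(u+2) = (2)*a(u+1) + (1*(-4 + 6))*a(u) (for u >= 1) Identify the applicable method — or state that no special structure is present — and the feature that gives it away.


Method: the characteristic-root method — fixed numeric weights on consecutive terms and no forcing term added: the root method in its home territory.


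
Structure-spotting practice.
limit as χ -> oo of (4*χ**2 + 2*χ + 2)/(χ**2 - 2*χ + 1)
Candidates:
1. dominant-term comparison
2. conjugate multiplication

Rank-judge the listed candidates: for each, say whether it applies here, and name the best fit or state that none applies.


Verdict: dominant-term comparison — divide by the highest power of χ present: lower-order terms vanish and the dominant ratio remains.
- dominant-term comparison — a fit — the right tool for this form.
- conjugate multiplication: there is no infinity-minus-infinity radical difference to rationalize.


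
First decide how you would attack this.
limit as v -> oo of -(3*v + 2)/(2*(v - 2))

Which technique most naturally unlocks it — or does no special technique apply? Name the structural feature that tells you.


Verdict: dominant-term comparison — as v grows, only the highest-degree terms matter — compare leading terms and read the limit off. Differentiating the expression as a single quotient would eventually settle it as well; matching dominant growth settles it immediately.


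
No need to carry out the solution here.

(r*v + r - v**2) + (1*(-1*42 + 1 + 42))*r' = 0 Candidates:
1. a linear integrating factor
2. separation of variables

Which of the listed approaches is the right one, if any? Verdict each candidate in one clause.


Technique: a linear integrating factor — linear in the unknown with genuine forcing: multiply through by the exponential of the integrated coefficient and the left side closes into one derivative.
- a linear integrating factor: applicable, and directly so.
- separation of variables: the two dependences do not factor apart.


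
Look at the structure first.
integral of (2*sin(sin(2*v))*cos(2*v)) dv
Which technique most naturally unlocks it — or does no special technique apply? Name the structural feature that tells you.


Method: u-substitution — the only nontrivial dependence routes through sin(2*v), whose derivative supplies the leftover factor up to a constant multiple — u = sin(2*v) flattens it.


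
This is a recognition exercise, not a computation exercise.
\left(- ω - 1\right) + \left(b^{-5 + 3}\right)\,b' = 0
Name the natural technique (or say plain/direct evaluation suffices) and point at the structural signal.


Best approach: separation of variables — solved for the derivative, the right side splits multiplicatively into a function of each variable alone — divide and integrate each side. The equation is exact as it stands too — a potential function exists — though separation reads the split structure directly.


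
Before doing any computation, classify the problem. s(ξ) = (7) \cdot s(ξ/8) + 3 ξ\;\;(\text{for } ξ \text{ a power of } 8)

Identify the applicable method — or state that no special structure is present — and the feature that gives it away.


Verdict: the master substitution — the argument contracts 8-fold per step: reindex ξ exponentially and solve the linear recurrence in the new index.


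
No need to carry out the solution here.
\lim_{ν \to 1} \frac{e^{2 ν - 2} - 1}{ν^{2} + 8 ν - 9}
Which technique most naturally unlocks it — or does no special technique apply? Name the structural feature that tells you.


Best approach: l'Hôpital's rule (0/0) — substituting 1 gives 0 over 0; differentiate top and bottom once and re-evaluate. The standard small-argument limits would also carry it; the rule is the systematic route.


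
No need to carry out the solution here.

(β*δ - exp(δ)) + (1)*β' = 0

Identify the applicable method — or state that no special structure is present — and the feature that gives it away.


Method: a linear integrating factor — linear in the unknown with genuine forcing: multiply through by the exponential of the integrated coefficient and the left side closes into one derivative.


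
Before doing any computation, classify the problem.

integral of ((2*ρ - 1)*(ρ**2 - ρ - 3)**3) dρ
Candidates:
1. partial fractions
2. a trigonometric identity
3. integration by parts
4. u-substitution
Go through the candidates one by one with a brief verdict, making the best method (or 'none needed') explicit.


Method: u-substitution — viewed as a product, the integrand is a composition evaluated at ρ**2 - ρ - 3 times (a constant multiple of) that inner expression's derivative, so u = ρ**2 - ρ - 3 makes it elementary. One could also expand and integrate term by term; the substitution is strictly more direct.
- partial fractions: the expression is not a ratio of polynomials that decomposes further.
- a trigonometric identity: no sine or cosine appears, so there is nothing for a trigonometric identity to act on.
- integration by parts: parts would only shuffle a directly integrable integrand.
- u-substitution: applicable, and directly so.


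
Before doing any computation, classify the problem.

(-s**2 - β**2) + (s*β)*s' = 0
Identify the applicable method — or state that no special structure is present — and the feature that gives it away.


Verdict: the homogeneous substitution — the slope is degree-zero homogeneous: the ratio substitution v = s/β collapses it. This doubles as a Bernoulli equation in the unknown as written; the homogeneous route needs no setup at all.


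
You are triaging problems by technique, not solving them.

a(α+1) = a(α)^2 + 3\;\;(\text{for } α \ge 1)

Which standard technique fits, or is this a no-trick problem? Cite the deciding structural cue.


Verdict: no special technique — a nonlinear dependence on earlier terms breaks linearity, and with it every superposition-based closed form.


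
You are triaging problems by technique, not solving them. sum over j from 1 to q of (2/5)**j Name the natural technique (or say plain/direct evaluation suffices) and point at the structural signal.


Method: the geometric series formula — term-over-term division gives 2/5 every time — index-free ratio, geometric sum formula applies.


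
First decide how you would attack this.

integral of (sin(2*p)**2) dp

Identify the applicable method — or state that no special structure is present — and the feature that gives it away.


Technique: a trigonometric identity — sin(2*p)**2 is an even power — the power-reduction identity rewrites it into first-degree cosines.


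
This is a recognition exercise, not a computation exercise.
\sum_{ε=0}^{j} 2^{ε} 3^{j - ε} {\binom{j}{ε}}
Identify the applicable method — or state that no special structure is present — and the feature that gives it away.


Method: the binomial theorem — the summand is term ε of a binomial expansion in 2 and 3; the whole sum is a single power.


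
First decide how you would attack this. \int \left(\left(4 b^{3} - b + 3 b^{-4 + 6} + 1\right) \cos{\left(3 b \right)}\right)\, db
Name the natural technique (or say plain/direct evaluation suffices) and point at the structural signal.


Best approach: integration by parts — a polynomial factor (4 b^{3} - b + 3 b^{-4 + 6} + 1) multiplies \cos{\left(3 b \right)}; differentiating (4 b^{3} - b + 3 b^{-4 + 6} + 1) lowers its degree while \cos{\left(3 b \right)} integrates cleanly, so parts wins.


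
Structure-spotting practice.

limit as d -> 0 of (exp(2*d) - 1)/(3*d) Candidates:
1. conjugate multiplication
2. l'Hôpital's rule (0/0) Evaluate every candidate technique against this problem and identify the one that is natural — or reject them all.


Verdict: l'Hôpital's rule (0/0) — both numerator and denominator vanish at 0: the genuine 0/0 indeterminate that l'Hôpital exists for. One could equally expand both pieces locally and compare leading terms; the rule does that in one stroke.
- conjugate multiplication — no divergent radical difference is present for a conjugate pair to cancel.
- l'Hôpital's rule (0/0): applicable, and directly so.


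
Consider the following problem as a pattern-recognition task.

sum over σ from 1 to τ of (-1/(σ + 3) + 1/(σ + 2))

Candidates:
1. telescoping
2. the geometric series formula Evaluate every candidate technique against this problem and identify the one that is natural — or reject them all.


Verdict: telescoping — the piece each term subtracts is 1/(σ + 2) advanced by one index, and it reappears with a plus sign leading the following term — the sum collapses to its boundary terms.
- telescoping — a fit — the right tool for this form.
- the geometric series formula: there is no constant term-to-term ratio.


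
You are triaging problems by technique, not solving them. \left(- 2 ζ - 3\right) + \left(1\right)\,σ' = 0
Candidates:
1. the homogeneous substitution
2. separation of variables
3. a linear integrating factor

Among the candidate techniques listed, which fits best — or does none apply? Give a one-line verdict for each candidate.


Verdict: no special technique — solved for the derivative, no σ appears — this is antidifferentiation in ζ wearing ODE clothing.
- the homogeneous substitution — solved for the derivative, the right side changes under joint scaling of the two variables.
- separation of variables — separation is only trivially available — with the unknown absent from the slope this is a direct integration, not a separation problem.
- a linear integrating factor: with the unknown absent the integrating factor is a formality; direct integration is the working structure.


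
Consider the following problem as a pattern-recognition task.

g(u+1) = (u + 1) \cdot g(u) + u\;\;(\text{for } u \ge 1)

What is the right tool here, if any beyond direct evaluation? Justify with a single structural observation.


Technique: a summation factor — the coefficient u + 1 drifts with the index, so no fixed root exists; normalizing by the cumulative product telescopes it.


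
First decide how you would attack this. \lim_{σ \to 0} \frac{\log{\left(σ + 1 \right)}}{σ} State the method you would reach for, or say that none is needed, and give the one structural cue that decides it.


Verdict: l'Hôpital's rule (0/0) — numerator and denominator both vanish at 0 — a genuine 0/0 form, which is exactly when l'Hôpital applies. Expanding numerator and denominator to first order gives the same value — the rule automates exactly that.


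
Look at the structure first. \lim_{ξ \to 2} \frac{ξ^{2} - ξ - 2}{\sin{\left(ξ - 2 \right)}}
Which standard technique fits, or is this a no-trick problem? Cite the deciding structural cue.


Verdict: l'Hôpital's rule (0/0) — the 0/0 form at 2 is the signature situation for l'Hôpital's rule. A first-order expansion at the point is an equally standard path; the rule packages it.


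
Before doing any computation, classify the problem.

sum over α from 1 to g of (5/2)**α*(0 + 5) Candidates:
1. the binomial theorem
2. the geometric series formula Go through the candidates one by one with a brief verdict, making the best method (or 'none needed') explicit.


Best approach: the geometric series formula — consecutive terms stand in a fixed index-free ratio — the geometric sum formula closes it.
- the binomial theorem — there is no pair of bases whose matched powers would reassemble into a single binomial power.
- the geometric series formula: a fit — the right tool for this form.


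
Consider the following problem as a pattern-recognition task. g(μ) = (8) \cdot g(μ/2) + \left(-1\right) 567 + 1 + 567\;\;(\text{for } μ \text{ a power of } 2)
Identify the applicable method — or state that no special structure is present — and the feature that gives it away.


Method: the master substitution — the argument contracts 2-fold per step: reindex μ exponentially and solve the linear recurrence in the new index.


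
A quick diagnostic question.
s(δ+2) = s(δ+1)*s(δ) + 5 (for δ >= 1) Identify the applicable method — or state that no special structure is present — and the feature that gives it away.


Verdict: no special technique — the new term depends nonlinearly on the old ones, which disqualifies every superposition-based technique.


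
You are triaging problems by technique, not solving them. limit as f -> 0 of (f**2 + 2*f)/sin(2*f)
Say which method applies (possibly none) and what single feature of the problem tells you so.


Best approach: l'Hôpital's rule (0/0) — numerator and denominator both vanish at 0 — a genuine 0/0 form, which is exactly when l'Hôpital applies. One could equally expand both pieces locally and compare leading terms; the rule does that in one stroke.


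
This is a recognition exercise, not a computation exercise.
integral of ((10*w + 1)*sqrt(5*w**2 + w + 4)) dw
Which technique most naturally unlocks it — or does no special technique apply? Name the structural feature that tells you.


Method: u-substitution — read it as f(5*w**2 + w + 4) times a constant multiple of d(5*w**2 + w + 4): one substitution, u = 5*w**2 + w + 4, finishes it.


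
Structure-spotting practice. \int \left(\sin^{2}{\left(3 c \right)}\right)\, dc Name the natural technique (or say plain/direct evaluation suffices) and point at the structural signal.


Diagnosis: a trigonometric identity — the even exponent on \sin^{2}{\left(3 c \right)} signals one move: rewrite via cos of the doubled angle.


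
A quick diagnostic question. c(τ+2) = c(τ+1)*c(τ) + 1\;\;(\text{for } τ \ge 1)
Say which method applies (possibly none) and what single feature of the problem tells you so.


Verdict: no special technique — a nonlinear dependence on earlier terms breaks linearity, and with it every superposition-based closed form.


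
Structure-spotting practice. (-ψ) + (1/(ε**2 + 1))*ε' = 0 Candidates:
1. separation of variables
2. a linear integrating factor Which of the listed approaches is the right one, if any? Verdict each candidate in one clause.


Technique: separation of variables — one side of the product carries the independent variable, the other the unknown — the textbook separation shape.
- separation of variables: applicable, and directly so.
- a linear integrating factor: a nonlinear term in the unknown puts this outside the integrating-factor template.


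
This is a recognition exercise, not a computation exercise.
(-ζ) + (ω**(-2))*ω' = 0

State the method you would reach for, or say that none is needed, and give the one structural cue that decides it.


Technique: separation of variables — solved for the derivative, the right side splits multiplicatively into a function of each variable alone — divide and integrate each side. An exactness check succeeds on this form as well — separation and the potential function arrive at the same answer, separation more directly.


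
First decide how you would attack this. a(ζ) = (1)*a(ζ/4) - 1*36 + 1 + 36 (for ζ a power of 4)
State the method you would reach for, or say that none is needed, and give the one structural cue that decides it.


Diagnosis: the master substitution — the recursive call is at index ζ/4 rather than a shift, a divide-and-conquer shape — substituting ζ = 4^m linearizes it.


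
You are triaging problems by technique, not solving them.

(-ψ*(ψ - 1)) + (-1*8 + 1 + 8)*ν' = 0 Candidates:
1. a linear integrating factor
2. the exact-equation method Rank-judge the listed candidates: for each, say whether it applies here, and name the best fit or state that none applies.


Diagnosis: no special technique — the slope is a function of ψ alone, so integrate both sides directly.
- a linear integrating factor — with the unknown absent the integrating factor is a formality; direct integration is the working structure.
- the exact-equation method — no dependence on the unknown anywhere: exactness is a label without content here.


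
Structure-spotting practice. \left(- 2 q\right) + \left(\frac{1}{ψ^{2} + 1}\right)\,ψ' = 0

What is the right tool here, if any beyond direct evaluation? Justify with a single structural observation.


Method: separation of variables — separating collects all ψ-dependence with the derivative and leaves all q-dependence opposite: variables separate. An exactness check succeeds on this form as well — separation and the potential function arrive at the same answer, separation more directly.


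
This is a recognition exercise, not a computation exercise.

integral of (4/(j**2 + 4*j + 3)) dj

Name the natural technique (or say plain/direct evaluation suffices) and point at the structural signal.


Diagnosis: partial fractions — each factor of j**2 + 4*j + 3 owns one elementary piece of the integrand — separate them and integrate piecewise.


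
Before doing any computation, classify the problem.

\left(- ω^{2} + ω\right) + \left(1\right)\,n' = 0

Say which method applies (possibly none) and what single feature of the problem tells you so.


Verdict: no special technique — with n absent the equation is not coupled at all: direct integration in ω.


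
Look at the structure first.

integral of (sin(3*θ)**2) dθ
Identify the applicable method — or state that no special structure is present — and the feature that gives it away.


Verdict: a trigonometric identity — sin(3*θ)**2 calls for power reduction: rewrite via double angles before any antiderivative is attempted.


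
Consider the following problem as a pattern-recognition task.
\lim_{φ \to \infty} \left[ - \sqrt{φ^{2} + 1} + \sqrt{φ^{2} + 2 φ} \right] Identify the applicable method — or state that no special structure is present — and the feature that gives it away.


Diagnosis: conjugate multiplication — both pieces blow up but their difference is finite; the conjugate trick rationalizes \sqrt{φ^{2} + 2 φ} - \sqrt{φ^{2} + 1}.


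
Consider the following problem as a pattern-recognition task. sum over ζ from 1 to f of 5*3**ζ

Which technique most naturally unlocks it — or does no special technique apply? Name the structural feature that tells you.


Best approach: the geometric series formula — consecutive terms stand in a fixed index-free ratio — the geometric sum formula closes it.


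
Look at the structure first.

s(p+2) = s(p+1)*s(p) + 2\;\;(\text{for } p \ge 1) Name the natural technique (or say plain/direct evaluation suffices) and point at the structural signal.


Diagnosis: no special technique — the update rule curves (it is not linear in the unknown sequence), so no superposition-based closed form attaches — iterate or study it directly.


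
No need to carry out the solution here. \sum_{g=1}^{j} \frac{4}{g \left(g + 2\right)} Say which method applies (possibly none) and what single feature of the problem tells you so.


Method: telescoping — one partial-fraction pass turns \frac{4}{g \left(g + 2\right)} into a shifted difference, and shifted differences telescope.


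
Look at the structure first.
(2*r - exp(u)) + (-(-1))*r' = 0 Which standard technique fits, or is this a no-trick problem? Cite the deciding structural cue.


Verdict: a linear integrating factor — linear in the unknown with genuine forcing: multiply through by the exponential of the integrated coefficient and the left side closes into one derivative.


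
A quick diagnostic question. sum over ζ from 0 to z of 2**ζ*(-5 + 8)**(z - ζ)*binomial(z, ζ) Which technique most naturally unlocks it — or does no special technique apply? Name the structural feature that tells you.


Verdict: the binomial theorem — binomial coefficients against complementary powers of 2 and (-5 + 8): recognize the binomial expansion and resum.


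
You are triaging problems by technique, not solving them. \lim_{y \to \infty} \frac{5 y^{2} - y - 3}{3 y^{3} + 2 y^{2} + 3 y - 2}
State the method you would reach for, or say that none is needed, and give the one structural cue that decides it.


Verdict: dominant-term comparison — at large y only the top-degree terms survive; compare the leading terms and the limit falls out. l'Hôpital's at-infinity variant applies to the expression viewed as a single quotient; the leading-term comparison is the direct route.


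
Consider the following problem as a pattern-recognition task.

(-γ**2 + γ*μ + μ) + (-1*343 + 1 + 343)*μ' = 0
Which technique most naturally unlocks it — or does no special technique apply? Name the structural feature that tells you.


Best approach: a linear integrating factor — the unknown enters only to the first power against a nonzero forcing term — the integrating-factor template applies directly.


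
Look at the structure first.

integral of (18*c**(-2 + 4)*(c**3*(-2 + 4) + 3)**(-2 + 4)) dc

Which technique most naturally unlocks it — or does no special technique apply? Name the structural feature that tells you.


Technique: u-substitution — viewed as a product, the integrand is a composition evaluated at (c**3*(-2 + 4) + 3) times (a constant multiple of) that inner expression's derivative, so u = (c**3*(-2 + 4) + 3) makes it elementary. Expanding everything out would also get there; the substitution is the systematic route.


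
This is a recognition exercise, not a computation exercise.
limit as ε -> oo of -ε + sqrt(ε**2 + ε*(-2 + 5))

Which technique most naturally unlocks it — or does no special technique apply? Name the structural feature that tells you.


Best approach: conjugate multiplication — an infinity-minus-infinity difference with a surviving radical — multiply by the conjugate to cancel the divergence.


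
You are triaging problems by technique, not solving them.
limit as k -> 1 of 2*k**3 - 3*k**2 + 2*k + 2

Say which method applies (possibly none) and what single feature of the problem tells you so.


Method: no special technique — no zero denominators, no indeterminate clash at 1 — substitute and read off the value.


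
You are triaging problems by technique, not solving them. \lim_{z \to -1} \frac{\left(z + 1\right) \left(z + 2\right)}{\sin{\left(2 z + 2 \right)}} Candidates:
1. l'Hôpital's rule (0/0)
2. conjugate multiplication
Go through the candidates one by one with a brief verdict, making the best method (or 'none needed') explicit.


Verdict: l'Hôpital's rule (0/0) — both numerator and denominator vanish at -1: the genuine 0/0 indeterminate that l'Hôpital exists for. Expanding numerator and denominator to first order gives the same value — the rule automates exactly that.
- l'Hôpital's rule (0/0): a fit — the right tool for this form.
- conjugate multiplication — the conjugate move applies to radical differences, which this is not.


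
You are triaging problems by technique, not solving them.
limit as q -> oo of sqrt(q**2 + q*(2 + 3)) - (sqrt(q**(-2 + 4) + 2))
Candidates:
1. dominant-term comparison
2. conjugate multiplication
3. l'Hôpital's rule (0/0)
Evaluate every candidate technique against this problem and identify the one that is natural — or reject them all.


Best approach: conjugate multiplication — sqrt(q**2 + q*(2 + 3)) and sqrt(q**(-2 + 4) + 2) both blow up, but their difference is tame once the conjugate rationalizes it.
- dominant-term comparison: leading-power comparison does not apply to this form.
- conjugate multiplication: applies; the problem has the shape this method handles.
- l'Hôpital's rule (0/0) — the expression is a difference driving to ∞ − ∞, not a 0/0 quotient — there is no ratio for the rule to differentiate.


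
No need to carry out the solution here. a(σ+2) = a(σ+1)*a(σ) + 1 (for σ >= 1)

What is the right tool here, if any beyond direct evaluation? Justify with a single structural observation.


Best approach: no special technique — the map from one term to the next is curved, not linear, so linear closed-form machinery does not attach.


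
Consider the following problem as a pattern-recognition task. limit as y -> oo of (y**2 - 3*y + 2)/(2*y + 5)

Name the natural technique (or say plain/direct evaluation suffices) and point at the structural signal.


Verdict: dominant-term comparison — growth-rate triage: the leading powers of y decide the limit, everything else is noise. As a single quotient, the ∞/∞ shape would yield to repeated differentiation as well — the growth comparison gets there in one look.


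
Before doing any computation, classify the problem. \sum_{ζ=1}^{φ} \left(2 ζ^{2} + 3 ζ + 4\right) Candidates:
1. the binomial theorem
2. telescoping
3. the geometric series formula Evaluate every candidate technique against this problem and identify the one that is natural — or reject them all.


Best approach: no special technique — constant-multiple powers of ζ with no cancellation partners and no common ratio — use the standard power-sum formulas.
- the binomial theorem: the summand does not match any term pattern of an expanded binomial power.
- telescoping — neither a shifted-difference shape nor integer-spaced poles are present.
- the geometric series formula: the term-to-term ratio drifts with the index — the one thing the geometric formula cannot absorb.


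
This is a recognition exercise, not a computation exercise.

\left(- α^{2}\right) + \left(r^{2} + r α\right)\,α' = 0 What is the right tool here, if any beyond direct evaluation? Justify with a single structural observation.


Verdict: the homogeneous substitution — scaling r and α together leaves the slope fixed — it depends only on α/r, so substitute the ratio. Rewriting — with the variables' roles exchanged where the shape demands it — would expose a Bernoulli structure too; the homogeneous substitution simply reads the degrees directly.


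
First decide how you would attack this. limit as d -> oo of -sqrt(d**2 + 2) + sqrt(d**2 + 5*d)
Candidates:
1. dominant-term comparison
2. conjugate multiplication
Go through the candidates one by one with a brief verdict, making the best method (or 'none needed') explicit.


Technique: conjugate multiplication — the difference sqrt(d**2 + 5*d) - sqrt(d**2 + 2) is an ∞ − ∞ stalemate; its conjugate partner breaks the tie.
- dominant-term comparison — this is not a rational comparison of growth rates at infinity.
- conjugate multiplication: a fit — the right tool for this form.


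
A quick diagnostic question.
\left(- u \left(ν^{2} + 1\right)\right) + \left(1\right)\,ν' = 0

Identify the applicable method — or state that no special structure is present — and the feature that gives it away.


Best approach: separation of variables — the slope splits multiplicatively: u carrying all u-dependence times ν^{2} + 1 carrying all ν-dependence — separate and integrate.


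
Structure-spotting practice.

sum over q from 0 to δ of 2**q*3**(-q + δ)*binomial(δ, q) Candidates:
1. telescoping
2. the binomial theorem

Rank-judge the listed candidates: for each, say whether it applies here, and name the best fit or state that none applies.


Verdict: the binomial theorem — terms weighting binomial(δ, q) against matched powers of 2 and 3 reassemble into (2 + 3)^δ by the binomial theorem.
- telescoping — as presented, consecutive terms share no shifted copy to cancel against — no rewrite is on display to change that.
- the binomial theorem: a fit — the right tool for this form.


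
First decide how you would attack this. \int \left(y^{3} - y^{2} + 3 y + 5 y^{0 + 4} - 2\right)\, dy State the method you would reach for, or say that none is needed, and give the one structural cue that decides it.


Method: no special technique — every term is a constant multiple of a power of y; term-wise power-rule integration needs no preliminary transformation.


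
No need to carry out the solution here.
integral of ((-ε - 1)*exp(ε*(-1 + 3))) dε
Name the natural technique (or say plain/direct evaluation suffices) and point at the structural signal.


Technique: integration by parts — differentiate -ε - 1, integrate exp(ε*(-1 + 3)): each pass lowers the polynomial degree, so parts terminates.


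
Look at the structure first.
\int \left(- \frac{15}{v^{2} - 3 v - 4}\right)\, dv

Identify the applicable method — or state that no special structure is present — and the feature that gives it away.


Verdict: partial fractions — rational integrand, reducible denominator v^{2} - 3 v - 4: decompose first, integrate second.


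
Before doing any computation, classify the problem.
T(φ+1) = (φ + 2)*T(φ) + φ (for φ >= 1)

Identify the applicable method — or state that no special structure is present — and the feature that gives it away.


Best approach: a summation factor — first-order, linear, moving coefficient φ + 2: the discrete analogue of an integrating factor handles it.


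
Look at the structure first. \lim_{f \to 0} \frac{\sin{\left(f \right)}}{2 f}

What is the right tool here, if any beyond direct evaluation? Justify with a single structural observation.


Technique: l'Hôpital's rule (0/0) — both numerator and denominator vanish at 0: the genuine 0/0 indeterminate that l'Hôpital exists for. A local series expansion at the point resolves it as well; the rule is the packaged version of that step.


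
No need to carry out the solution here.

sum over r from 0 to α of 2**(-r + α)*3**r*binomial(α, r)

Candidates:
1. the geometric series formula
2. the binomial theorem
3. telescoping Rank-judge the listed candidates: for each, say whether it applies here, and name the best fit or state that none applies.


Best approach: the binomial theorem — binomial(α, r) weighting matched powers of 3 and 2 is the expanded form of (3 + 2)^α — fold it back up.
- the geometric series formula — there is no constant term-to-term ratio.
- the binomial theorem — yes, a natural case for it.
- telescoping: the terms as presented offer no neighboring cancellation — a telescoping rewrite may exist, but the displayed structure does not hand one over.


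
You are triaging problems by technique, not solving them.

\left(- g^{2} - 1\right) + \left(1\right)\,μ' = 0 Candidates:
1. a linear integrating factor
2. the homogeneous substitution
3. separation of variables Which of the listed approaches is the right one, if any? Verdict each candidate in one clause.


Diagnosis: no special technique — solved for the derivative, no μ appears — this is antidifferentiation in g wearing ODE clothing.
- a linear integrating factor — the linear template holds only trivially here (the unknown is absent, so the coefficient is zero) — the method is not the natural label.
- the homogeneous substitution — the ratio substitution does not collapse this equation.
- separation of variables — any separation here is vacuous (nothing depends on the unknown); direct integration is the honest label.


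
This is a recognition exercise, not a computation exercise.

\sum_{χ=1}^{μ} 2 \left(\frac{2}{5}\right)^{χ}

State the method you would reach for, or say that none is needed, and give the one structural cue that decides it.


Verdict: the geometric series formula — term-over-term division gives \frac{2}{5} every time — index-free ratio, geometric sum formula applies.


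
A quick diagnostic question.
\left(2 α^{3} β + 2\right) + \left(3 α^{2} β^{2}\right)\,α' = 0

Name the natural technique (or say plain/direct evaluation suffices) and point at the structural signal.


Technique: the exact-equation method — the compatibility test passes: the α-derivative of 2 α^{3} β + 2 matches the β-derivative of 3 α^{2} β^{2}, so integrate a potential.


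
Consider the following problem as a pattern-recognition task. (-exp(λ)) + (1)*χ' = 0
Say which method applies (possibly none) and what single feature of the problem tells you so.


Best approach: no special technique — solved for the derivative, no χ appears — this is antidifferentiation in λ wearing ODE clothing.


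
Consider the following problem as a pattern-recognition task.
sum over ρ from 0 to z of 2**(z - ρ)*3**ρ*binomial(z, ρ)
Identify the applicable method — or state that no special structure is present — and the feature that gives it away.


Method: the binomial theorem — the summand is term ρ of a binomial expansion in 3 and 2; the whole sum is a single power.


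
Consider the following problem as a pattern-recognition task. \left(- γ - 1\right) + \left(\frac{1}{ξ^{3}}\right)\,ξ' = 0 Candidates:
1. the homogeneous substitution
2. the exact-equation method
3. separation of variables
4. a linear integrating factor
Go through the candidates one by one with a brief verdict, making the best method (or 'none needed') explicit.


Technique: separation of variables — one side of the product carries the independent variable, the other the unknown — the textbook separation shape.
- the homogeneous substitution — solved for the derivative, the right side changes under joint scaling of the two variables.
- the exact-equation method: the cross-partial test holds only vacuously — each coefficient lives in its own variable, so the exactness machinery reads no structure the split form does not already show.
- separation of variables — a fit — the right tool for this form.
- a linear integrating factor — a nonlinear term in the unknown puts this outside the integrating-factor template.


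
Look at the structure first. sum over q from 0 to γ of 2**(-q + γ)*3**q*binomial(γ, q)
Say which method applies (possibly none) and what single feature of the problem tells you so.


Best approach: the binomial theorem — binomial(γ, q) weighting matched powers of 3 and 2 is the expanded form of (3 + 2)^γ — fold it back up.


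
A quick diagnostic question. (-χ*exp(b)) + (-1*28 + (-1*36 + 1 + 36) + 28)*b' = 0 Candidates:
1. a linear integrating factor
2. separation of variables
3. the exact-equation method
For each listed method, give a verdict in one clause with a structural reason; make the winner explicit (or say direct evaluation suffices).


Technique: separation of variables — separating collects all b-dependence with the derivative and leaves all χ-dependence opposite: variables separate.
- a linear integrating factor: a nonlinear term in the unknown puts this outside the integrating-factor template.
- separation of variables: yes — fits the structure here.
- the exact-equation method: exactness fails on the nose — the mixed partials do not match.


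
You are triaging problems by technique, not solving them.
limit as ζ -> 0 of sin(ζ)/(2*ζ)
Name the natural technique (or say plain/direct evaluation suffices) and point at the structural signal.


Technique: l'Hôpital's rule (0/0) — numerator and denominator both vanish at 0 — a genuine 0/0 form, which is exactly when l'Hôpital applies. The standard small-argument limits would also carry it; the rule is the systematic route.


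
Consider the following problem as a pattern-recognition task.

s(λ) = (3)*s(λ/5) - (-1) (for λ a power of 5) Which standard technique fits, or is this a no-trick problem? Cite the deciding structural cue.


Best approach: the master substitution — a divide-and-conquer shape: argument λ/5, so change variables with λ = 5^m and solve the linear version.


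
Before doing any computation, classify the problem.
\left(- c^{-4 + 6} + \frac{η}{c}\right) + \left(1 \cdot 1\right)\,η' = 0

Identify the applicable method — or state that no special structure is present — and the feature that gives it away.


Verdict: a linear integrating factor — the unknown enters only to the first power against a nonzero forcing term — the integrating-factor template applies directly.


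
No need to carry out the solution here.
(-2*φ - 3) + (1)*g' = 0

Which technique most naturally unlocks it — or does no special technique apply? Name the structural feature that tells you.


Best approach: no special technique — the slope is a pure function of φ; integrate both sides and be done.


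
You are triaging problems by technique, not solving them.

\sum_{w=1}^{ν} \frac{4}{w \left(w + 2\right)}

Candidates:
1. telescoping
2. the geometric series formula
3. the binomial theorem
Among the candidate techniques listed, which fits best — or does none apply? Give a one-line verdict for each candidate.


Verdict: telescoping — \frac{4}{w \left(w + 2\right)} decomposes into shift-paired simple fractions; the series telescopes to finitely many boundary pieces.
- telescoping — yes — fits the structure here.
- the geometric series formula — dividing successive terms gives an index-dependent quantity, not a constant.
- the binomial theorem: no binomial coefficients pair with matched powers.


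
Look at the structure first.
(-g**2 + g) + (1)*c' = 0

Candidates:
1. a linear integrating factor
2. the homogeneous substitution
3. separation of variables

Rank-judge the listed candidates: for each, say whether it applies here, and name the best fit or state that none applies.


Technique: no special technique — with c absent the equation is not coupled at all: direct integration in g.
- a linear integrating factor: the linear template holds only trivially here (the unknown is absent, so the coefficient is zero) — the method is not the natural label.
- the homogeneous substitution: the ratio of the variables does not determine the slope.
- separation of variables — with no unknown in the slope, separating variables is a formality — the equation integrates directly.


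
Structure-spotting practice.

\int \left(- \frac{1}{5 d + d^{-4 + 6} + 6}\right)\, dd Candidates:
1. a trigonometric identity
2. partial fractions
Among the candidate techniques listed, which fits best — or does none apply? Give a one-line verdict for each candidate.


Verdict: partial fractions — the factorization of (5 d + d^{-4 + 6} + 6) is the whole battle; after it, each term is a table integral.
- a trigonometric identity — with no trigonometric functions present, identity rewriting has no target.
- partial fractions — a fit — the right tool for this form.
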